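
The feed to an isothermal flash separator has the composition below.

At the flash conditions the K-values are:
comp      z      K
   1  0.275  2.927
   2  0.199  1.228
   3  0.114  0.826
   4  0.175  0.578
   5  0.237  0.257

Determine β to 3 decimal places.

β = 0.369

Let β = V/F and solve Σ zᵢ(Kᵢ−1)/(1+β(Kᵢ−1)) = 0.
Feasibility: ΣzᵢKᵢ = 1.306, Σzᵢ/Kᵢ = 1.619 — both > 1, two phases present.
Newton–Raphson from β = 0.6:
  β = 0.600: g = -0.1531, g' = -0.714 → β = 0.386
  β = 0.386: g = -0.0105, g' = -0.650 → β = 0.369
Converged at β = 0.369.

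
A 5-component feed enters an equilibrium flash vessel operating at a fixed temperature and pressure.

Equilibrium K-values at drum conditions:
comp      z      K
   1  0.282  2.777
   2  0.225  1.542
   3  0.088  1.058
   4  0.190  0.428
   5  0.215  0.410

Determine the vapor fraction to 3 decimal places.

Rachford–Rice: g(ψ) = Σ zᵢ(Kᵢ−1)/(1+ψ(Kᵢ−1)) = 0.
Feasibility: ΣzᵢKᵢ = 1.393, Σzᵢ/Kᵢ = 1.299 — both > 1, two phases present.
Newton–Raphson from ψ = 0.5:
  ψ = 0.500: g = 0.0341, g' = -0.563 → ψ = 0.561
Converged at ψ = 0.561.

ψ = 0.561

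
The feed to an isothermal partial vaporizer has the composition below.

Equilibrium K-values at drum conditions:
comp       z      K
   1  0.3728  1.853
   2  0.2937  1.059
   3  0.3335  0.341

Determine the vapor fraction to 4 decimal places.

ψ = 0.2907

Let ψ = V/F and solve Σ zᵢ(Kᵢ−1)/(1+ψ(Kᵢ−1)) = 0.
Feasibility: ΣzᵢKᵢ = 1.1156, Σzᵢ/Kᵢ = 1.4565 — both > 1, two phases present.
Iterate (Newton) starting at ψ = 0.44:
  ψ = 0.4400: g = -0.06142, g' = -0.4317 → ψ = 0.2977
  ψ = 0.2977: g = -0.00279, g' = -0.3977 → ψ = 0.2907
Converged at ψ = 0.2907.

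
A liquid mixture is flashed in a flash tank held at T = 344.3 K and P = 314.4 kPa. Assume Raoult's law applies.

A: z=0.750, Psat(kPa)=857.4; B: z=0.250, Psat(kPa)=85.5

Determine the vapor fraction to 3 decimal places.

Raoult's law: Kᵢ = Pᵢˢᵃᵗ/P = Pᵢˢᵃᵗ/314.4.
  K_A = 857.4/314.4 = 2.72710, K_B = 85.5/314.4 = 0.27195
Newton–Raphson from ψ = 0.5:
  ψ = 0.500: g = 0.4089, g' = -0.972 → ψ = 0.921
  ψ = 0.921: g = -0.0521, g' = -1.553 → ψ = 0.887
  ψ = 0.887: g = -0.0026, g' = -1.406 → ψ = 0.885
Converged at ψ = 0.885.

ψ = 0.885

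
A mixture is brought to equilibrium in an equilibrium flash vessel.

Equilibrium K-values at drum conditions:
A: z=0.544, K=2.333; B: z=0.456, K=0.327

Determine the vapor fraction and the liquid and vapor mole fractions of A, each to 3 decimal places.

ψ = 0.466, x_A = 0.335, y_A = 0.783

Material balance + equilibrium reduce to Σ zᵢ(Kᵢ−1)/(1+ψ(Kᵢ−1)) = 0.
g(0) = ΣzᵢKᵢ − 1 = 0.418 and g(1) = 1 − Σzᵢ/Kᵢ = -0.628, so a root lies in (0, 1).
Binary case is linear: z₁(K₁−1)(1+ψ(K₂−1)) + z₂(K₂−1)(1+ψ(K₁−1)) = 0
⇒ ψ = [z₁(K₁−1)+z₂(K₂−1)] / [−(K₁−1)(K₂−1)] = 0.4183/0.8971 = 0.466
Compositions from xᵢ = zᵢ/(1+ψ(Kᵢ−1)), yᵢ = Kᵢxᵢ:
  A: x = 0.335, y = 0.783
  B: x = 0.665, y = 0.217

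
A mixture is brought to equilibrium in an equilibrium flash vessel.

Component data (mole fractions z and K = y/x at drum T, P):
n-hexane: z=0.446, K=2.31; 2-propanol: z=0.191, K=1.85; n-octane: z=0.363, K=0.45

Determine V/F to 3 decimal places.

Material balance + equilibrium reduce to Σ zᵢ(Kᵢ−1)/(1+V/F(Kᵢ−1)) = 0.
Feasibility: ΣzᵢKᵢ = 1.547, Σzᵢ/Kᵢ = 1.103 — both > 1, two phases present.
Newton–Raphson from V/F = 0.62:
  V/F = 0.620: g = 0.1258, g' = -0.545 → V/F = 0.851
  V/F = 0.851: g = -0.0047, g' = -0.605 → V/F = 0.843
Converged at V/F = 0.843.

V/F = 0.843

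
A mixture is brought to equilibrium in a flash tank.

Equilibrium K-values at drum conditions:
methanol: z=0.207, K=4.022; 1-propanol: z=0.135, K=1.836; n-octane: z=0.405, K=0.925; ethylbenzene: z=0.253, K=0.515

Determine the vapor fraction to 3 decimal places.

Material balance + equilibrium reduce to Σ zᵢ(Kᵢ−1)/(1+ψ(Kᵢ−1)) = 0.
g(0) = ΣzᵢKᵢ − 1 = 0.585 and g(1) = 1 − Σzᵢ/Kᵢ = -0.054, so a root lies in (0, 1).
Newton iteration, ψ⁰ = 0.5:
  ψ = 0.500: g = 0.1352, g' = -0.453 → ψ = 0.798
  ψ = 0.798: g = 0.0184, g' = -0.357 → ψ = 0.850
Converged at ψ = 0.850.

ψ = 0.850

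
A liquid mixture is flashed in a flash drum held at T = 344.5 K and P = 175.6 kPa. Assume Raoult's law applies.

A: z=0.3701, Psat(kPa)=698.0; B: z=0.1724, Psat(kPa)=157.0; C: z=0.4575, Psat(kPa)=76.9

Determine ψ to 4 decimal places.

ψ = 0.5839

Raoult's law: Kᵢ = Pᵢˢᵃᵗ/P = Pᵢˢᵃᵗ/175.6.
  K_A = 698.0/175.6 = 3.974943, K_B = 157.0/175.6 = 0.894077, K_C = 76.9/175.6 = 0.437927
Newton–Raphson from ψ = 0.41:
  ψ = 0.4100: g = 0.14277, g' = -0.9110 → ψ = 0.5667
  ψ = 0.5667: g = 0.01314, g' = -0.7674 → ψ = 0.5838
  ψ = 0.5838: g = 0.00007, g' = -0.7597 → ψ = 0.5839
Converged at ψ = 0.5839.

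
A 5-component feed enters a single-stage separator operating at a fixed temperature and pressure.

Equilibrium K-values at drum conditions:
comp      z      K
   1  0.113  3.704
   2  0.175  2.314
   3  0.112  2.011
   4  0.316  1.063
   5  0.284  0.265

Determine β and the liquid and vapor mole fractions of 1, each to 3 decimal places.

β = 0.547, x_1 = 0.046, y_1 = 0.169

Let β = V/F and solve Σ zᵢ(Kᵢ−1)/(1+β(Kᵢ−1)) = 0.
Feasibility: ΣzᵢKᵢ = 1.460, Σzᵢ/Kᵢ = 1.531 — both > 1, two phases present.
Iterate (Newton) starting at β = 0.41:
  β = 0.410: g = 0.0950, g' = -0.686 → β = 0.548
  β = 0.548: g = -0.0010, g' = -0.715 → β = 0.547
Converged at β = 0.547.
Compositions from xᵢ = zᵢ/(1+β(Kᵢ−1)), yᵢ = Kᵢxᵢ:
  1: x = 0.046, y = 0.169
  2: x = 0.102, y = 0.236
  3: x = 0.072, y = 0.145
  4: x = 0.305, y = 0.325
  5: x = 0.475, y = 0.126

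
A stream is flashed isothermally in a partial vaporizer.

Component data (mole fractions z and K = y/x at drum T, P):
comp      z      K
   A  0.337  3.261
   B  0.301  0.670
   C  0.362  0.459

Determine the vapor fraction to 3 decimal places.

ψ = 0.453

Material balance + equilibrium reduce to Σ zᵢ(Kᵢ−1)/(1+ψ(Kᵢ−1)) = 0.
Check two-phase: ΣzᵢKᵢ = 1.467 > 1 and Σzᵢ/Kᵢ = 1.341 > 1, so g(0) = 0.467 > 0 and g(1) = -0.341 < 0.
Newton–Raphson from ψ = 0.5:
  ψ = 0.500: g = -0.0298, g' = -0.626 → ψ = 0.452
  ψ = 0.452: g = 0.0006, g' = -0.652 → ψ = 0.453
Converged at ψ = 0.453.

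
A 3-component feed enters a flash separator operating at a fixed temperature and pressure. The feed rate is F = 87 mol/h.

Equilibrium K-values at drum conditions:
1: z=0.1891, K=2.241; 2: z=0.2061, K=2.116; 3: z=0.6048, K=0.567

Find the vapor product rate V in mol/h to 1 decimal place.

V = 34.6 mol/h

Material balance + equilibrium reduce to Σ zᵢ(Kᵢ−1)/(1+ψ(Kᵢ−1)) = 0.
Check two-phase: ΣzᵢKᵢ = 1.2028 > 1 and Σzᵢ/Kᵢ = 1.2484 > 1, so g(0) = 0.2028 > 0 and g(1) = -0.2484 < 0.
Iterate (Newton) starting at ψ = 0.5:
  ψ = 0.5000: g = -0.04180, g' = -0.4014 → ψ = 0.3959
  ψ = 0.3959: g = 0.00084, g' = -0.4196 → ψ = 0.3979
Converged at ψ = 0.3979.
Then V = ψ·F = 0.3979·87 = 34.6 mol/h and L = F − V = 52.4 mol/h.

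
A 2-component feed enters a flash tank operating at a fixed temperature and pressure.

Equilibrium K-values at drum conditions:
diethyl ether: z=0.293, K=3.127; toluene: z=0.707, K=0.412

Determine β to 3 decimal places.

β = 0.166

Binary case is linear: z₁(K₁−1)(1+β(K₂−1)) + z₂(K₂−1)(1+β(K₁−1)) = 0
⇒ β = [z₁(K₁−1)+z₂(K₂−1)] / [−(K₁−1)(K₂−1)] = 0.2075/1.2507 = 0.166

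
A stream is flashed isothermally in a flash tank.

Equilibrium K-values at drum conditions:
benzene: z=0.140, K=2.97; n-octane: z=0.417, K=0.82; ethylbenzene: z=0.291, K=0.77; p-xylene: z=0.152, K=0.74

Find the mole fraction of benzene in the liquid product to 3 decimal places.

x_benzene = 0.097

Iterate (Newton) starting at ψ = 0.64:
  ψ = 0.640: g = -0.0887, g' = -0.160 → ψ = 0.084
  ψ = 0.084: g = 0.0519, g' = -0.441 → ψ = 0.201
  ψ = 0.201: g = 0.0077, g' = -0.321 → ψ = 0.225
  ψ = 0.225: g = 0.0002, g' = -0.304 → ψ = 0.226
Converged at ψ = 0.226.
Compositions from xᵢ = zᵢ/(1+ψ(Kᵢ−1)), yᵢ = Kᵢxᵢ:
  benzene: x = 0.097, y = 0.288
  n-octane: x = 0.435, y = 0.356
  ethylbenzene: x = 0.307, y = 0.236
  p-xylene: x = 0.161, y = 0.120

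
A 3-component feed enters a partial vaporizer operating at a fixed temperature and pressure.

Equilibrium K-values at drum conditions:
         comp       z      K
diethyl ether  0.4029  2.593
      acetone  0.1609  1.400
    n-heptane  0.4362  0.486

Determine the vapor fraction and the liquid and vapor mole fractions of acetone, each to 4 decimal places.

Let ψ = V/F and solve Σ zᵢ(Kᵢ−1)/(1+ψ(Kᵢ−1)) = 0.
g(0) = ΣzᵢKᵢ − 1 = 0.4820 and g(1) = 1 − Σzᵢ/Kᵢ = -0.1678, so a root lies in (0, 1).
Iterate (Newton) starting at ψ = 0.44:
  ψ = 0.4400: g = 0.14233, g' = -0.5645 → ψ = 0.6922
  ψ = 0.6922: g = 0.00763, g' = -0.5247 → ψ = 0.7067
Converged at ψ = 0.7067.
Compositions from xᵢ = zᵢ/(1+ψ(Kᵢ−1)), yᵢ = Kᵢxᵢ:
  diethyl ether: x = 0.1895, y = 0.4915
  acetone: x = 0.1254, y = 0.1756
  n-heptane: x = 0.6850, y = 0.3329

ψ = 0.7067, x_acetone = 0.1254, y_acetone = 0.1756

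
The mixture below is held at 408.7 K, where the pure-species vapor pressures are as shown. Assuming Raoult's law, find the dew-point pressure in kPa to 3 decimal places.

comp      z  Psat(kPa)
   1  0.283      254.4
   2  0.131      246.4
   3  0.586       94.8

At the dew point ψ → 1, so Σzᵢ/Kᵢ = 1 with Kᵢ = Pᵢˢᵃᵗ/P ⇒ 1/P = Σzᵢ/Pᵢˢᵃᵗ.
1/P = 0.283/254.4 + 0.131/246.4 + 0.586/94.8 = 0.007826 ⇒ P = 127.787 kPa

Pdew = 127.787 kPa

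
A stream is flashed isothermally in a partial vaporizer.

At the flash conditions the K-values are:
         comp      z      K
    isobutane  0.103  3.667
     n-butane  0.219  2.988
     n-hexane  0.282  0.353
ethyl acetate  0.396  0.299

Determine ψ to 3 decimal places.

ψ = 0.165

Let ψ = V/F and solve Σ zᵢ(Kᵢ−1)/(1+ψ(Kᵢ−1)) = 0.
g(0) = ΣzᵢKᵢ − 1 = 0.250 and g(1) = 1 − Σzᵢ/Kᵢ = -1.225, so a root lies in (0, 1).
Newton iteration, ψ⁰ = 0.5:
  ψ = 0.500: g = -0.3610, g' = -1.071 → ψ = 0.163
  ψ = 0.163: g = 0.0029, g' = -1.245 → ψ = 0.165
Converged at ψ = 0.165.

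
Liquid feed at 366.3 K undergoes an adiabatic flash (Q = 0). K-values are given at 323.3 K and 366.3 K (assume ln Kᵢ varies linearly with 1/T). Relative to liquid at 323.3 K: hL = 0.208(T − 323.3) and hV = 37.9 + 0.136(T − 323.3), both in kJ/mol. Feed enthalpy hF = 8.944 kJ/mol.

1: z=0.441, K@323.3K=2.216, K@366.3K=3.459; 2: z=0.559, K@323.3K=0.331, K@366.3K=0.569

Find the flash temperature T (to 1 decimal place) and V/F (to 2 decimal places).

T = 325.2 K, V/F = 0.23

Adiabatic flash: solve Rachford–Rice at each trial T, then check hF = ψ·hV(T) + (1−ψ)·hL(T).
  T = 323.3 K: K = (2.216, 0.331), RR gives ψ = 0.199, H_out = 7.561 kJ/mol
  T = 366.3 K: K = (3.459, 0.569), RR gives ψ = 0.796, H_out = 36.644 kJ/mol
  T = 344.8 K: K = (2.807, 0.441), RR gives ψ = 0.480, H_out = 21.926 kJ/mol
  T = 334.1 K: K = (2.505, 0.384), RR gives ψ = 0.345, H_out = 15.046 kJ/mol
  T = 328.7 K: K = (2.358, 0.357), RR gives ψ = 0.274, H_out = 11.418 kJ/mol
  T = 326.0 K: K = (2.287, 0.344), RR gives ψ = 0.238, H_out = 9.525 kJ/mol
  T = 324.6 K: K = (2.250, 0.337), RR gives ψ = 0.218, H_out = 8.516 kJ/mol
Linear interpolation between T = 324.6 (H_out = 8.516) and T = 326.0 (H_out = 9.525) on hF = 8.944 gives T ≈ 325.2 K, at which ψ = 0.23.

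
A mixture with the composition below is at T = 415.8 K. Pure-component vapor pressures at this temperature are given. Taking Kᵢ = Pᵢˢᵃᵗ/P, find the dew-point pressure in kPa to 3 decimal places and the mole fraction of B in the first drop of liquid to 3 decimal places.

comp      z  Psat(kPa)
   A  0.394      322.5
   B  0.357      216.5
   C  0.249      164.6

At the dew point ψ → 1, so Σzᵢ/Kᵢ = 1 with Kᵢ = Pᵢˢᵃᵗ/P ⇒ 1/P = Σzᵢ/Pᵢˢᵃᵗ.
1/P = 0.394/322.5 + 0.357/216.5 + 0.249/164.6 = 0.004383 ⇒ P = 228.132 kPa
xᵢ = zᵢP/Pᵢˢᵃᵗ ⇒ x_B = 0.357·228.132/216.5 = 0.376

Pdew = 228.132 kPa, x_B = 0.376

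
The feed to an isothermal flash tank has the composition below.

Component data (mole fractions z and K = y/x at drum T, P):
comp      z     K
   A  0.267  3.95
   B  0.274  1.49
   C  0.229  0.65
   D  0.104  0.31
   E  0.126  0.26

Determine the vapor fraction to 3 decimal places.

ψ = 0.595

Rachford–Rice: g(ψ) = Σ zᵢ(Kᵢ−1)/(1+ψ(Kᵢ−1)) = 0.
Check two-phase: ΣzᵢKᵢ = 1.677 > 1 and Σzᵢ/Kᵢ = 1.424 > 1, so g(0) = 0.677 > 0 and g(1) = -0.424 < 0.
Iterate (Newton) starting at ψ = 0.5:
  ψ = 0.500: g = 0.0714, g' = -0.752 → ψ = 0.595
Converged at ψ = 0.595.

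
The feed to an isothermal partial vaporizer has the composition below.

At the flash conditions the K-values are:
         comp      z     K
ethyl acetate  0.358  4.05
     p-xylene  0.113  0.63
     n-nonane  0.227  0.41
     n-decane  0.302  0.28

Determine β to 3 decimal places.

Newton–Raphson from β = 0.5:
  β = 0.500: g = -0.1486, g' = -1.087 → β = 0.363
  β = 0.363: g = 0.0047, g' = -1.185 → β = 0.367
Converged at β = 0.367.

β = 0.367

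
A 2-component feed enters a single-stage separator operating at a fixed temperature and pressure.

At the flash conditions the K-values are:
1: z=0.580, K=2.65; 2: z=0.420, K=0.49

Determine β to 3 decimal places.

Material balance + equilibrium reduce to Σ zᵢ(Kᵢ−1)/(1+β(Kᵢ−1)) = 0.
g(0) = ΣzᵢKᵢ − 1 = 0.743 and g(1) = 1 − Σzᵢ/Kᵢ = -0.076, so a root lies in (0, 1).
Iterate (Newton) starting at β = 0.5:
  β = 0.500: g = 0.2369, g' = -0.671 → β = 0.853
  β = 0.853: g = 0.0184, g' = -0.615 → β = 0.883
Converged at β = 0.883.

β = 0.883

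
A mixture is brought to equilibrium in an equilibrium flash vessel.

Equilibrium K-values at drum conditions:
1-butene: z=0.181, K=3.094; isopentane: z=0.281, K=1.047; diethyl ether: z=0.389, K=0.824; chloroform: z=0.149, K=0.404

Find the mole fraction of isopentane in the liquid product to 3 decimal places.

Iterate (Newton) starting at ψ = 0.35:
  ψ = 0.350: g = 0.0465, g' = -0.363 → ψ = 0.478
  ψ = 0.478: g = 0.0033, g' = -0.317 → ψ = 0.489
Converged at ψ = 0.489.
Compositions from xᵢ = zᵢ/(1+ψ(Kᵢ−1)), yᵢ = Kᵢxᵢ:
  1-butene: x = 0.089, y = 0.277
  isopentane: x = 0.275, y = 0.288
  diethyl ether: x = 0.426, y = 0.351
  chloroform: x = 0.210, y = 0.085

x_isopentane = 0.275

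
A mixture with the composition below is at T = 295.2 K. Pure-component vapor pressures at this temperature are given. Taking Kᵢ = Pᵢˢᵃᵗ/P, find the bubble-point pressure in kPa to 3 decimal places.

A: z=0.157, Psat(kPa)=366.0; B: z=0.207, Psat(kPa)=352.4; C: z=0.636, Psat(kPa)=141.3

Pbub = 220.276 kPa

At the bubble point ψ → 0, so ΣzᵢKᵢ = 1 with Kᵢ = Pᵢˢᵃᵗ/P ⇒ P = ΣzᵢPᵢˢᵃᵗ.
P = 0.157·366.0 + 0.207·352.4 + 0.636·141.3 = 220.276 kPa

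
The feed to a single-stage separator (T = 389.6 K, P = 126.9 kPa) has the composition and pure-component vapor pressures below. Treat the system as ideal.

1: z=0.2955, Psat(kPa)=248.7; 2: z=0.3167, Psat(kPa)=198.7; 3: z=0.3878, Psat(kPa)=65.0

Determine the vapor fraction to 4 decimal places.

ψ = 0.7295

Raoult's law: Kᵢ = Pᵢˢᵃᵗ/P = Pᵢˢᵃᵗ/126.9.
  K_1 = 248.7/126.9 = 1.959811, K_2 = 198.7/126.9 = 1.565800, K_3 = 65.0/126.9 = 0.512214
Material balance + equilibrium reduce to Σ zᵢ(Kᵢ−1)/(1+ψ(Kᵢ−1)) = 0.
Check two-phase: ΣzᵢKᵢ = 1.2736 > 1 and Σzᵢ/Kᵢ = 1.1101 > 1, so g(0) = 0.2736 > 0 and g(1) = -0.1101 < 0.
Newton–Raphson from ψ = 0.5:
  ψ = 0.5000: g = 0.08114, g' = -0.3473 → ψ = 0.7336
  ψ = 0.7336: g = -0.00153, g' = -0.3681 → ψ = 0.7295
Converged at ψ = 0.7295.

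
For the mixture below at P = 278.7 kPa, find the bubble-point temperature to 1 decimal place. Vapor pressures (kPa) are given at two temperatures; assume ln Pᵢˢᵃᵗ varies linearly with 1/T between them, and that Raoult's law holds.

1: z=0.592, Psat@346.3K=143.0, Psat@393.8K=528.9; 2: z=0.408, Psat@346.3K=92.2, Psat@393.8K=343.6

Bubble-point temperature: ΣzᵢPᵢˢᵃᵗ(T) = P. Interpolate ln Pᵢˢᵃᵗ = aᵢ + bᵢ/T.
  T = 346.3 K: ΣzᵢPᵢˢᵃᵗ = 122.27 kPa
  T = 393.8 K: ΣzᵢPᵢˢᵃᵗ = 453.30 kPa
  T = 370.1 K: ΣzᵢPᵢˢᵃᵗ = 245.88 kPa
  T = 382.0 K: ΣzᵢPᵢˢᵃᵗ = 337.47 kPa
  T = 376.1 K: ΣzᵢPᵢˢᵃᵗ = 289.16 kPa
  T = 373.1 K: ΣzᵢPᵢˢᵃᵗ = 266.81 kPa
  T = 374.6 K: ΣzᵢPᵢˢᵃᵗ = 277.81 kPa
Interpolating between 374.6 K and 376.1 K gives T ≈ 374.7 K.

T = 374.7 K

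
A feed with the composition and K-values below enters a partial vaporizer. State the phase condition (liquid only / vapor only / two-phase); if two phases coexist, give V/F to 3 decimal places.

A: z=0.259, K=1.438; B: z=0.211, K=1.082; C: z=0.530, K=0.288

liquid only

ΣzᵢKᵢ = 0.753; Σzᵢ/Kᵢ = 2.215.
Since ΣzᵢKᵢ < 1 the mixture is below its bubble point — single liquid phase.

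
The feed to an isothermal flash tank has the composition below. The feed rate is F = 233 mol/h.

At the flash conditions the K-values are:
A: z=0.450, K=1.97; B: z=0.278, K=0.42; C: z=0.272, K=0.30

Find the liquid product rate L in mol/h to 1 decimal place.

L = 201.3 mol/h

Let ψ = V/F and solve Σ zᵢ(Kᵢ−1)/(1+ψ(Kᵢ−1)) = 0.
Feasibility: ΣzᵢKᵢ = 1.085, Σzᵢ/Kᵢ = 1.797 — both > 1, two phases present.
Newton–Raphson from ψ = 0.5:
  ψ = 0.500: g = -0.2261, g' = -0.693 → ψ = 0.174
  ψ = 0.174: g = -0.0225, g' = -0.598 → ψ = 0.136
Converged at ψ = 0.136.
Then V = ψ·F = 0.1362·233 = 31.7 mol/h and L = F − V = 201.3 mol/h.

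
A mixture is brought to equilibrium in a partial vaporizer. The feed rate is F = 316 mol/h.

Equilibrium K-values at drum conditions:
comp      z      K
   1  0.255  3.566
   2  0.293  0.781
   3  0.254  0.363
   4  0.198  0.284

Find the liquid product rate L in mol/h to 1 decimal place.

L = 248.3 mol/h

Iterate (Newton) starting at ψ = 0.6:
  ψ = 0.600: g = -0.3267, g' = -0.861 → ψ = 0.221
  ψ = 0.221: g = -0.0062, g' = -0.983 → ψ = 0.214
Converged at ψ = 0.214.
Then V = ψ·F = 0.2143·316 = 67.7 mol/h and L = F − V = 248.3 mol/h.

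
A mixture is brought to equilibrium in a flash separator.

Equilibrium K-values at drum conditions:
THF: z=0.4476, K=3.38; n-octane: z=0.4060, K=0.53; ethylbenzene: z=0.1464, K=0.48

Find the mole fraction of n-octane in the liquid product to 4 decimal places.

x_n-octane = 0.6022

Rachford–Rice: g(V/F) = Σ zᵢ(Kᵢ−1)/(1+V/F(Kᵢ−1)) = 0.
Check two-phase: ΣzᵢKᵢ = 1.7983 > 1 and Σzᵢ/Kᵢ = 1.2035 > 1, so g(0) = 0.7983 > 0 and g(1) = -0.2035 < 0.
Iterate (Newton) starting at V/F = 0.5:
  V/F = 0.5000: g = 0.13412, g' = -0.7542 → V/F = 0.6778
  V/F = 0.6778: g = 0.01005, g' = -0.6588 → V/F = 0.6931
Converged at V/F = 0.6931.
Compositions from xᵢ = zᵢ/(1+V/F(Kᵢ−1)), yᵢ = Kᵢxᵢ:
  THF: x = 0.1689, y = 0.5710
  n-octane: x = 0.6022, y = 0.3191
  ethylbenzene: x = 0.2289, y = 0.1099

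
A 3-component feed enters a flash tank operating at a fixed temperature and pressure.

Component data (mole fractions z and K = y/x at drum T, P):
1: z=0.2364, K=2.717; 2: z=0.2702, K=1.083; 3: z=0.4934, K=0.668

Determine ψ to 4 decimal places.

Let ψ = V/F and solve Σ zᵢ(Kᵢ−1)/(1+ψ(Kᵢ−1)) = 0.
g(0) = ΣzᵢKᵢ − 1 = 0.2645 and g(1) = 1 − Σzᵢ/Kᵢ = -0.0751, so a root lies in (0, 1).
Newton–Raphson from ψ = 0.5:
  ψ = 0.5000: g = 0.04352, g' = -0.2817 → ψ = 0.6545
  ψ = 0.6545: g = 0.00311, g' = -0.2450 → ψ = 0.6672
Converged at ψ = 0.6672.

ψ = 0.6672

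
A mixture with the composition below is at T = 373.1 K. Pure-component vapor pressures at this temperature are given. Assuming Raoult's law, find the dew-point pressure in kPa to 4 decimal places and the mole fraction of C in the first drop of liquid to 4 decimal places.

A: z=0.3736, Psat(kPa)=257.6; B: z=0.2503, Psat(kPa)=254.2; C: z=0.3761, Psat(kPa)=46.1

At the dew point ψ → 1, so Σzᵢ/Kᵢ = 1 with Kᵢ = Pᵢˢᵃᵗ/P ⇒ 1/P = Σzᵢ/Pᵢˢᵃᵗ.
1/P = 0.3736/257.6 + 0.2503/254.2 + 0.3761/46.1 = 0.0105933 ⇒ P = 94.3991 kPa
xᵢ = zᵢP/Pᵢˢᵃᵗ ⇒ x_C = 0.3761·94.3991/46.1 = 0.7701

Pdew = 94.3991 kPa, x_C = 0.7701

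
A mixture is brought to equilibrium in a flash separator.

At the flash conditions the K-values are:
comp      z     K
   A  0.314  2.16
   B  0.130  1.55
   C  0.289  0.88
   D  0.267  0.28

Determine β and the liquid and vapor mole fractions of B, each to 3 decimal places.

β = 0.402, x_B = 0.106, y_B = 0.165

Newton–Raphson from β = 0.5:
  β = 0.500: g = -0.0507, g' = -0.536 → β = 0.406
  β = 0.406: g = -0.0018, g' = -0.502 → β = 0.402
Converged at β = 0.402.
Compositions from xᵢ = zᵢ/(1+β(Kᵢ−1)), yᵢ = Kᵢxᵢ:
  A: x = 0.214, y = 0.463
  B: x = 0.106, y = 0.165
  C: x = 0.304, y = 0.267
  D: x = 0.376, y = 0.105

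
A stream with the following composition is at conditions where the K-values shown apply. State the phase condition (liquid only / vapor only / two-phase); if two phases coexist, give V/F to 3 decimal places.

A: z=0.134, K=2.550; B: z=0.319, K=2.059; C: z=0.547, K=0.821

ΣzᵢKᵢ = 1.448; Σzᵢ/Kᵢ = 0.874.
Since Σzᵢ/Kᵢ < 1 the mixture is above its dew point — single vapor phase.

vapor only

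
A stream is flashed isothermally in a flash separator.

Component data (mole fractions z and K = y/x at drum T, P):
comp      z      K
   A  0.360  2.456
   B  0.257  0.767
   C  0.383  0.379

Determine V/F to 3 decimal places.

Newton iteration, V/F⁰ = 0.58:
  V/F = 0.580: g = -0.1568, g' = -0.604 → V/F = 0.320
  V/F = 0.320: g = -0.0042, g' = -0.601 → V/F = 0.313
Converged at V/F = 0.313.

V/F = 0.313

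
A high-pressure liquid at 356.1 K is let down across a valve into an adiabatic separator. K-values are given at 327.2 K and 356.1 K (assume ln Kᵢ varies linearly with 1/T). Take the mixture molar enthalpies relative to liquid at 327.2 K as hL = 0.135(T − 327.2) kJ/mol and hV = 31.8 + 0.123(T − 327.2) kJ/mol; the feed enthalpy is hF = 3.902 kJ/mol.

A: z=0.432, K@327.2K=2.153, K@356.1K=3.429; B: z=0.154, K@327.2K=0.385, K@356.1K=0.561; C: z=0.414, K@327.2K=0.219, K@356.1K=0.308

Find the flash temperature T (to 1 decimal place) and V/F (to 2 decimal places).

Adiabatic flash: solve Rachford–Rice at each trial T, then check hF = ψ·hV(T) + (1−ψ)·hL(T).
  T = 327.2 K: K = (2.153, 0.385, 0.219), RR gives ψ = 0.094, H_out = 2.986 kJ/mol
  T = 356.1 K: K = (3.429, 0.561, 0.308), RR gives ψ = 0.451, H_out = 18.087 kJ/mol
  T = 341.6 K: K = (2.742, 0.468, 0.261), RR gives ψ = 0.304, H_out = 11.558 kJ/mol
  T = 334.4 K: K = (2.436, 0.425, 0.240), RR gives ψ = 0.212, H_out = 7.681 kJ/mol
  T = 330.8 K: K = (2.292, 0.405, 0.229), RR gives ψ = 0.157, H_out = 5.465 kJ/mol
  T = 329.0 K: K = (2.222, 0.395, 0.224), RR gives ψ = 0.127, H_out = 4.263 kJ/mol
Linear interpolation between T = 327.2 (H_out = 2.986) and T = 329.0 (H_out = 4.263) on hF = 3.902 gives T ≈ 328.5 K, at which ψ = 0.12.

T = 328.5 K, V/F = 0.12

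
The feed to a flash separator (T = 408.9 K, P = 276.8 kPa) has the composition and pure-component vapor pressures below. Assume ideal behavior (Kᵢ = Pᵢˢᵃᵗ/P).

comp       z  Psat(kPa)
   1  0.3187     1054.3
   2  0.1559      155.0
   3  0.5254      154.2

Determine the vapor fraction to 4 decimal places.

ψ = 0.4781

Raoult's law: Kᵢ = Pᵢˢᵃᵗ/P = Pᵢˢᵃᵗ/276.8.
  K_1 = 1054.3/276.8 = 3.808887, K_2 = 155.0/276.8 = 0.559971, K_3 = 154.2/276.8 = 0.557081
Newton–Raphson from ψ = 0.51:
  ψ = 0.5100: g = -0.02106, g' = -0.6471 → ψ = 0.4775
  ψ = 0.4775: g = 0.00041, g' = -0.6729 → ψ = 0.4781
Converged at ψ = 0.4781.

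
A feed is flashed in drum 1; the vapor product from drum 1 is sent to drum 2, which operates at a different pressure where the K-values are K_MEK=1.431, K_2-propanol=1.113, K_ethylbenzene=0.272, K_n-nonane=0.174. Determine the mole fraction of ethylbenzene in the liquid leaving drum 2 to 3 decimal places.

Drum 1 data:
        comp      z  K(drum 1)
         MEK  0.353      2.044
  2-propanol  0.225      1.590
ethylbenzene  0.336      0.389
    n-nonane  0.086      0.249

x_ethylbenzene (drum 2) = 0.246

Drum 1:
Iterate (Newton) starting at ψ₁ = 0.5:
  ψ₁ = 0.500: g = -0.0544, g' = -0.597 → ψ₁ = 0.409
  ψ₁ = 0.409: g = -0.0017, g' = -0.564 → ψ₁ = 0.406
Converged at ψ₁ = 0.406.
Drum-1 compositions:
  MEK: x = 0.248, y = 0.507
  2-propanol: x = 0.182, y = 0.289
  ethylbenzene: x = 0.447, y = 0.174
  n-nonane: x = 0.124, y = 0.031
Drum-2 feed = drum-1 vapor: z₂ = (0.5068, 0.2886, 0.1738, 0.0308).
Drum 2:
Material balance + equilibrium reduce to Σ zᵢ(Kᵢ−1)/(1+ψ₂(Kᵢ−1)) = 0.
Feasibility: ΣzᵢKᵢ = 1.099, Σzᵢ/Kᵢ = 1.430 — both > 1, two phases present.
Iterate (Newton) starting at ψ₂ = 0.5:
  ψ₂ = 0.500: g = -0.0318, g' = -0.356 → ψ₂ = 0.411
  ψ₂ = 0.411: g = -0.0023, g' = -0.307 → ψ₂ = 0.403
Converged at ψ₂ = 0.403.
  MEK: x = 0.432, y = 0.618
  2-propanol: x = 0.276, y = 0.307
  ethylbenzene: x = 0.246, y = 0.067
  n-nonane: x = 0.046, y = 0.008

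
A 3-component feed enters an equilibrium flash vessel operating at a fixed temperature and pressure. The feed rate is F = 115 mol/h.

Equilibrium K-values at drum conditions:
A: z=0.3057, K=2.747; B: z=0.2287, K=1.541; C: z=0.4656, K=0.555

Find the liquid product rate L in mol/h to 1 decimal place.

L = 26.5 mol/h

Let β = V/F and solve Σ zᵢ(Kᵢ−1)/(1+β(Kᵢ−1)) = 0.
g(0) = ΣzᵢKᵢ − 1 = 0.4506 and g(1) = 1 − Σzᵢ/Kᵢ = -0.0986, so a root lies in (0, 1).
Newton–Raphson from β = 0.53:
  β = 0.5300: g = 0.10232, g' = -0.4499 → β = 0.7574
  β = 0.7574: g = 0.00510, g' = -0.4163 → β = 0.7697
Converged at β = 0.7697.
Then V = β·F = 0.7697·115 = 88.5 mol/h and L = F − V = 26.5 mol/h.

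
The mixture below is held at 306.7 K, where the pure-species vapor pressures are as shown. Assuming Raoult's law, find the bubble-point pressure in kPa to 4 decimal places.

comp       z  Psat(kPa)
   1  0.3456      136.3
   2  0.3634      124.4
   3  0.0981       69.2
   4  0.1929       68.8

At the bubble point ψ → 0, so ΣzᵢKᵢ = 1 with Kᵢ = Pᵢˢᵃᵗ/P ⇒ P = ΣzᵢPᵢˢᵃᵗ.
P = 0.3456·136.3 + 0.3634·124.4 + 0.0981·69.2 + 0.1929·68.8 = 112.3723 kPa

Pbub = 112.3723 kPa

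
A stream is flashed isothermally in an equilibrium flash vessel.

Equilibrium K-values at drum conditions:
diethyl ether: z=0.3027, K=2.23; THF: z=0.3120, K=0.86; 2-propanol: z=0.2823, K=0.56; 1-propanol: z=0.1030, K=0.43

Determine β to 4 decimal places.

Newton–Raphson from β = 0.54:
  β = 0.5400: g = -0.07127, g' = -0.3364 → β = 0.3281
  β = 0.3281: g = 0.00209, g' = -0.3645 → β = 0.3339
Converged at β = 0.3339.

β = 0.3339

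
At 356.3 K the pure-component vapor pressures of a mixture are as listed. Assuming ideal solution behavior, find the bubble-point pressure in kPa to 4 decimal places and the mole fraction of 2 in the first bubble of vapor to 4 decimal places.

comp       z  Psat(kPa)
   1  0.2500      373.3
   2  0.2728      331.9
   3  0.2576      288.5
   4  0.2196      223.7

Pbub = 307.3094 kPa, y_2 = 0.2946

At the bubble point ψ → 0, so ΣzᵢKᵢ = 1 with Kᵢ = Pᵢˢᵃᵗ/P ⇒ P = ΣzᵢPᵢˢᵃᵗ.
P = 0.2500·373.3 + 0.2728·331.9 + 0.2576·288.5 + 0.2196·223.7 = 307.3094 kPa
yᵢ = zᵢPᵢˢᵃᵗ/P ⇒ y_2 = 0.2728·331.9/307.3094 = 0.2946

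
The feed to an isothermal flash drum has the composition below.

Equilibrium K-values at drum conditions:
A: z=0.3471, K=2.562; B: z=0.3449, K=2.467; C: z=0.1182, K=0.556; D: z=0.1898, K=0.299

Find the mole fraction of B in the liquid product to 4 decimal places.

Material balance + equilibrium reduce to Σ zᵢ(Kᵢ−1)/(1+V/F(Kᵢ−1)) = 0.
Feasibility: ΣzᵢKᵢ = 1.8626, Σzᵢ/Kᵢ = 1.1227 — both > 1, two phases present.
Newton–Raphson from V/F = 0.5:
  V/F = 0.5000: g = 0.32399, g' = -0.7736 → V/F = 0.9188
  V/F = 0.9188: g = -0.02434, g' = -1.0802 → V/F = 0.8963
  V/F = 0.8963: g = -0.00064, g' = -1.0249 → V/F = 0.8957
Converged at V/F = 0.8957.
Compositions from xᵢ = zᵢ/(1+V/F(Kᵢ−1)), yᵢ = Kᵢxᵢ:
  A: x = 0.1447, y = 0.3707
  B: x = 0.1491, y = 0.3677
  C: x = 0.1962, y = 0.1091
  D: x = 0.5100, y = 0.1525

x_B = 0.1491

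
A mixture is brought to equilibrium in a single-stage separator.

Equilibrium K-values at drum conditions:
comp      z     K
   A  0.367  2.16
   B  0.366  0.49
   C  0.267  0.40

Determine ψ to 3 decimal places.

ψ = 0.124

Newton–Raphson from ψ = 0.5:
  ψ = 0.500: g = -0.2100, g' = -0.565 → ψ = 0.129
  ψ = 0.129: g = -0.0030, g' = -0.596 → ψ = 0.124
Converged at ψ = 0.124.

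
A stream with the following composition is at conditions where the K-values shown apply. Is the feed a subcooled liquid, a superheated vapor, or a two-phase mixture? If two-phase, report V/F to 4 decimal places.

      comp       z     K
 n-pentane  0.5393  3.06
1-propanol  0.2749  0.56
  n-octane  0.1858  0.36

ΣzᵢKᵢ = 1.8711; Σzᵢ/Kᵢ = 1.1832.
Both exceed 1, so a two-phase solution exists.
Let ψ = V/F and solve Σ zᵢ(Kᵢ−1)/(1+ψ(Kᵢ−1)) = 0.
Newton iteration, ψ⁰ = 0.51:
  ψ = 0.5100: g = 0.20929, g' = -0.8005 → ψ = 0.7715
  ψ = 0.7715: g = 0.01108, g' = -0.7603 → ψ = 0.7860
Converged at ψ = 0.7860.

two-phase, V/F = 0.7860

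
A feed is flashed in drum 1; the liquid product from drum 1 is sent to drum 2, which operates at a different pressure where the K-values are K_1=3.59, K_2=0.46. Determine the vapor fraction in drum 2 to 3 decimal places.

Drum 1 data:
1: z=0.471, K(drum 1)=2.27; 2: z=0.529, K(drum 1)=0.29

Drum 1:
Material balance + equilibrium reduce to Σ zᵢ(Kᵢ−1)/(1+ψ₁(Kᵢ−1)) = 0.
Check two-phase: ΣzᵢKᵢ = 1.223 > 1 and Σzᵢ/Kᵢ = 2.032 > 1, so g(0) = 0.223 > 0 and g(1) = -1.032 < 0.
Newton–Raphson from ψ₁ = 0.5:
  ψ₁ = 0.500: g = -0.2165, g' = -0.925 → ψ₁ = 0.266
  ψ₁ = 0.266: g = -0.0159, g' = -0.830 → ψ₁ = 0.247
Converged at ψ₁ = 0.247.
Drum-1 compositions:
  1: x = 0.359, y = 0.814
  2: x = 0.641, y = 0.186
Drum-2 feed = drum-1 liquid: z₂ = (0.3586, 0.6414).
Drum 2:
Rachford–Rice: g(ψ₂) = Σ zᵢ(Kᵢ−1)/(1+ψ₂(Kᵢ−1)) = 0.
Feasibility: ΣzᵢKᵢ = 1.582, Σzᵢ/Kᵢ = 1.494 — both > 1, two phases present.
Newton–Raphson from ψ₂ = 0.5:
  ψ₂ = 0.500: g = -0.0698, g' = -0.808 → ψ₂ = 0.414
  ψ₂ = 0.414: g = 0.0024, g' = -0.871 → ψ₂ = 0.416
Converged at ψ₂ = 0.416.
  1: x = 0.173, y = 0.619
  2: x = 0.827, y = 0.381

V/F (drum 2) = 0.416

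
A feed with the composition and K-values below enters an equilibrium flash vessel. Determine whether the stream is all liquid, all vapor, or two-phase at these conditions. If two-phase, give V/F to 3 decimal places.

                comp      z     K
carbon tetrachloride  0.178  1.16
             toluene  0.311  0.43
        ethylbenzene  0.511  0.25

all liquid

ΣzᵢKᵢ = 0.468; Σzᵢ/Kᵢ = 2.921.
Since ΣzᵢKᵢ < 1 the mixture is below its bubble point — single liquid phase.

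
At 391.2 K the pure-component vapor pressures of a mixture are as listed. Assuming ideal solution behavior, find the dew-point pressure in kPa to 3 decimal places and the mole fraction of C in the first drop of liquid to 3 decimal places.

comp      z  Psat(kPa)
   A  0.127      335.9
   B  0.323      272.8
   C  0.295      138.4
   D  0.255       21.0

At the dew point ψ → 1, so Σzᵢ/Kᵢ = 1 with Kᵢ = Pᵢˢᵃᵗ/P ⇒ 1/P = Σzᵢ/Pᵢˢᵃᵗ.
1/P = 0.127/335.9 + 0.323/272.8 + 0.295/138.4 + 0.255/21.0 = 0.015836 ⇒ P = 63.145 kPa
xᵢ = zᵢP/Pᵢˢᵃᵗ ⇒ x_C = 0.295·63.145/138.4 = 0.135

Pdew = 63.145 kPa, x_C = 0.135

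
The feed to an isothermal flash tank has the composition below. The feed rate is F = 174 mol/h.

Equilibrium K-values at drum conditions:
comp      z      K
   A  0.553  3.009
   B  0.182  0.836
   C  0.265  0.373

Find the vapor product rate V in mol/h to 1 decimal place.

V = 152.2 mol/h

Iterate (Newton) starting at β = 0.5:
  β = 0.500: g = 0.2797, g' = -0.782 → β = 0.858
  β = 0.858: g = 0.0139, g' = -0.795 → β = 0.875
Converged at β = 0.875.
Then V = β·F = 0.8749·174 = 152.2 mol/h and L = F − V = 21.8 mol/h.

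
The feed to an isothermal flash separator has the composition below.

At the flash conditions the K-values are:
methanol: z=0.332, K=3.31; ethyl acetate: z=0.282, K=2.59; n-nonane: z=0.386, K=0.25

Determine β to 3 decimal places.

β = 0.620

Let β = V/F and solve Σ zᵢ(Kᵢ−1)/(1+β(Kᵢ−1)) = 0.
g(0) = ΣzᵢKᵢ − 1 = 0.926 and g(1) = 1 − Σzᵢ/Kᵢ = -0.753, so a root lies in (0, 1).
Newton iteration, β⁰ = 0.57:
  β = 0.570: g = 0.0606, g' = -1.189 → β = 0.621
  β = 0.621: g = -0.0012, g' = -1.240 → β = 0.620
Converged at β = 0.620.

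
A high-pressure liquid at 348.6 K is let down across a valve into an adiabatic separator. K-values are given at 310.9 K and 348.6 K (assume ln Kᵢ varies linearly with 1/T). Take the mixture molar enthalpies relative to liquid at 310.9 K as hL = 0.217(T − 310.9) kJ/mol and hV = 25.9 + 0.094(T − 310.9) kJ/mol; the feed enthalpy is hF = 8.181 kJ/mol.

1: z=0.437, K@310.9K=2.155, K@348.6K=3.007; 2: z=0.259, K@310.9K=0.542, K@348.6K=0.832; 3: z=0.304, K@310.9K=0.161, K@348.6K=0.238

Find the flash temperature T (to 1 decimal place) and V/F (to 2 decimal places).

Adiabatic flash: solve Rachford–Rice at each trial T, then check hF = ψ·hV(T) + (1−ψ)·hL(T).
  T = 310.9 K: K = (2.155, 0.542, 0.161), RR gives ψ = 0.164, H_out = 4.259 kJ/mol
  T = 348.6 K: K = (3.007, 0.832, 0.238), RR gives ψ = 0.518, H_out = 19.187 kJ/mol
  T = 329.8 K: K = (2.571, 0.680, 0.198), RR gives ψ = 0.363, H_out = 12.648 kJ/mol
  T = 320.4 K: K = (2.361, 0.610, 0.179), RR gives ψ = 0.272, H_out = 8.780 kJ/mol
  T = 315.6 K: K = (2.256, 0.575, 0.170), RR gives ψ = 0.220, H_out = 6.588 kJ/mol
  T = 318.0 K: K = (2.308, 0.592, 0.175), RR gives ψ = 0.246, H_out = 7.705 kJ/mol
Linear interpolation between T = 318.0 (H_out = 7.705) and T = 320.4 (H_out = 8.780) on hF = 8.181 gives T ≈ 319.1 K, at which ψ = 0.26.

T = 319.1 K, V/F = 0.26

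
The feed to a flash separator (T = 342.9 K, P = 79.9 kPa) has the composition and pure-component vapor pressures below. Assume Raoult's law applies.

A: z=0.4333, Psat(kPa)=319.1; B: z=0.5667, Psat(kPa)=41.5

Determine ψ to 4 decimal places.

ψ = 0.7123

Raoult's law: Kᵢ = Pᵢˢᵃᵗ/P = Pᵢˢᵃᵗ/79.9.
  K_A = 319.1/79.9 = 3.993742, K_B = 41.5/79.9 = 0.519399
Let ψ = V/F and solve Σ zᵢ(Kᵢ−1)/(1+ψ(Kᵢ−1)) = 0.
g(0) = ΣzᵢKᵢ − 1 = 1.0248 and g(1) = 1 − Σzᵢ/Kᵢ = -0.1996, so a root lies in (0, 1).
Binary case is linear: z₁(K₁−1)(1+ψ(K₂−1)) + z₂(K₂−1)(1+ψ(K₁−1)) = 0
⇒ ψ = [z₁(K₁−1)+z₂(K₂−1)] / [−(K₁−1)(K₂−1)] = 1.02483/1.43879 = 0.7123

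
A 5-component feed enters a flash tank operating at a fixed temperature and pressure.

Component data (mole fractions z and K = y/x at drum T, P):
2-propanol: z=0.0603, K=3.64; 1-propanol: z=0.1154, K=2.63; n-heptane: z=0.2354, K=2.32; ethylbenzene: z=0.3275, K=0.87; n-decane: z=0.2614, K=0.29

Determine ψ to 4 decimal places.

Rachford–Rice: g(ψ) = Σ zᵢ(Kᵢ−1)/(1+ψ(Kᵢ−1)) = 0.
Check two-phase: ΣzᵢKᵢ = 1.4299 > 1 and Σzᵢ/Kᵢ = 1.4397 > 1, so g(0) = 0.4299 > 0 and g(1) = -0.4397 < 0.
Newton iteration, ψ⁰ = 0.36:
  ψ = 0.3600: g = 0.11681, g' = -0.6646 → ψ = 0.5358
  ψ = 0.5358: g = 0.00306, g' = -0.6498 → ψ = 0.5405
Converged at ψ = 0.5405.

ψ = 0.5405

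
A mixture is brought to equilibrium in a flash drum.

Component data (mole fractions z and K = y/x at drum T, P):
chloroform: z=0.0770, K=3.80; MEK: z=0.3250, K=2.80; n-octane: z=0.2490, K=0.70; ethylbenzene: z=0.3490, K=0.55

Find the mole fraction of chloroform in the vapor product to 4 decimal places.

Rachford–Rice: g(V/F) = Σ zᵢ(Kᵢ−1)/(1+V/F(Kᵢ−1)) = 0.
g(0) = ΣzᵢKᵢ − 1 = 0.5688 and g(1) = 1 − Σzᵢ/Kᵢ = -0.1266, so a root lies in (0, 1).
Newton iteration, V/F⁰ = 0.5:
  V/F = 0.5000: g = 0.10720, g' = -0.5452 → V/F = 0.6966
  V/F = 0.6966: g = 0.00942, g' = -0.4624 → V/F = 0.7170
  V/F = 0.7170: g = 0.00005, g' = -0.4578 → V/F = 0.7171
Converged at V/F = 0.7171.
Compositions from xᵢ = zᵢ/(1+V/F(Kᵢ−1)), yᵢ = Kᵢxᵢ:
  chloroform: x = 0.0256, y = 0.0973
  MEK: x = 0.1419, y = 0.3972
  n-octane: x = 0.3173, y = 0.2221
  ethylbenzene: x = 0.5153, y = 0.2834

y_chloroform = 0.0973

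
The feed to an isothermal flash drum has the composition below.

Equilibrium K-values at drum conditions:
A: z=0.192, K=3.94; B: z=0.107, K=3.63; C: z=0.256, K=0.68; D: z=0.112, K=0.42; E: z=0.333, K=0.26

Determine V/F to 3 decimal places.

V/F = 0.274

Rachford–Rice: g(V/F) = Σ zᵢ(Kᵢ−1)/(1+V/F(Kᵢ−1)) = 0.
g(0) = ΣzᵢKᵢ − 1 = 0.453 and g(1) = 1 − Σzᵢ/Kᵢ = -1.002, so a root lies in (0, 1).
Iterate (Newton) starting at V/F = 0.5:
  V/F = 0.500: g = -0.2301, g' = -0.981 → V/F = 0.266
  V/F = 0.266: g = 0.0096, g' = -1.146 → V/F = 0.274
Converged at V/F = 0.274.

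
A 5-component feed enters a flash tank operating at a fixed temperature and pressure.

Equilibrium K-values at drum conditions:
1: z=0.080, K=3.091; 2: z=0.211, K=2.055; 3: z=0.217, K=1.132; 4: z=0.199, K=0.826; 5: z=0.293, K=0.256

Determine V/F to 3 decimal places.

V/F = 0.268

Iterate (Newton) starting at V/F = 0.5:
  V/F = 0.500: g = -0.1307, g' = -0.606 → V/F = 0.284
  V/F = 0.284: g = -0.0092, g' = -0.548 → V/F = 0.268
Converged at V/F = 0.268.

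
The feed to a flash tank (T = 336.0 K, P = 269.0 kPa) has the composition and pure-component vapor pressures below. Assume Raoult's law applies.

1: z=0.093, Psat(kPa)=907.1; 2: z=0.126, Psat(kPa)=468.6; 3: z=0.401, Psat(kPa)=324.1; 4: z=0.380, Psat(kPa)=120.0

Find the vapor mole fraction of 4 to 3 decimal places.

Raoult's law: Kᵢ = Pᵢˢᵃᵗ/P = Pᵢˢᵃᵗ/269.0.
  K_1 = 907.1/269.0 = 3.37212, K_2 = 468.6/269.0 = 1.74201, K_3 = 324.1/269.0 = 1.20483, K_4 = 120.0/269.0 = 0.44610
Rachford–Rice: g(V/F) = Σ zᵢ(Kᵢ−1)/(1+V/F(Kᵢ−1)) = 0.
Check two-phase: ΣzᵢKᵢ = 1.186 > 1 and Σzᵢ/Kᵢ = 1.285 > 1, so g(0) = 0.186 > 0 and g(1) = -0.285 < 0.
Iterate (Newton) starting at V/F = 0.41:
  V/F = 0.410: g = -0.0130, g' = -0.385 → V/F = 0.376
Converged at V/F = 0.376.
Compositions from xᵢ = zᵢ/(1+V/F(Kᵢ−1)), yᵢ = Kᵢxᵢ:
  1: x = 0.049, y = 0.166
  2: x = 0.098, y = 0.172
  3: x = 0.372, y = 0.449
  4: x = 0.480, y = 0.214

y_4 = 0.214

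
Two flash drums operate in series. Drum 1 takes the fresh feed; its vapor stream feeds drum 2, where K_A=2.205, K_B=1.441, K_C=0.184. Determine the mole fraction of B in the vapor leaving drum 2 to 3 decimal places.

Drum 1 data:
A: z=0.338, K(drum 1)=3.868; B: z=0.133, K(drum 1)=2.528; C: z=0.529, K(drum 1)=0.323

y_B (drum 2) = 0.218

Drum 1:
Rachford–Rice: g(ψ₁) = Σ zᵢ(Kᵢ−1)/(1+ψ₁(Kᵢ−1)) = 0.
Feasibility: ΣzᵢKᵢ = 1.814, Σzᵢ/Kᵢ = 1.778 — both > 1, two phases present.
Newton iteration, ψ₁⁰ = 0.64:
  ψ₁ = 0.640: g = -0.1873, g' = -1.180 → ψ₁ = 0.481
  ψ₁ = 0.481: g = -0.0068, g' = -1.127 → ψ₁ = 0.475
Converged at ψ₁ = 0.475.
Drum-1 compositions:
  A: x = 0.143, y = 0.553
  B: x = 0.077, y = 0.195
  C: x = 0.780, y = 0.252
Drum-2 feed = drum-1 vapor: z₂ = (0.5533, 0.1948, 0.2519).
Drum 2:
Let ψ₂ = V/F and solve Σ zᵢ(Kᵢ−1)/(1+ψ₂(Kᵢ−1)) = 0.
Check two-phase: ΣzᵢKᵢ = 1.547 > 1 and Σzᵢ/Kᵢ = 1.755 > 1, so g(0) = 0.547 > 0 and g(1) = -0.755 < 0.
Iterate (Newton) starting at ψ₂ = 0.5:
  ψ₂ = 0.500: g = 0.1392, g' = -0.817 → ψ₂ = 0.670
  ψ₂ = 0.670: g = -0.0187, g' = -1.086 → ψ₂ = 0.653
Converged at ψ₂ = 0.653.
  A: x = 0.310, y = 0.683
  B: x = 0.151, y = 0.218
  C: x = 0.539, y = 0.099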